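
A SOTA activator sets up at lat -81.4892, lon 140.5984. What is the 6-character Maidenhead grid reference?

Offset from 180°W / 90°S: lon 320.5984°, lat 8.5108°.
Field (20°×10°, letters A–R): 320.5984/20 → 16 → Q, 8.5108/10 → 0 → A; chars QA.
Square (2°×1°, digits 0–9): 0.5984/2 → 0, 8.5108/1 → 8; chars 08.
Subsquare (5′×2.5′, letters a–x): 0.5984/0.0833333 → 7 → h, 0.5108/0.0416667 → 12 → m; chars hm.

QA08hm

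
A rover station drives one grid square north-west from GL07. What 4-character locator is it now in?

FL98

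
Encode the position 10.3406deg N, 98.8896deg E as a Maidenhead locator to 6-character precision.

Shift to the Maidenhead origin (180°W, 90°S): lon 278.8896, lat 100.3406.
Field: 278.8896/20 → 13 → N, 100.3406/10 → 10 → K; chars NK.
Square: 18.8896/2 → 9, 0.3406/1 → 0; chars 90.
Subsquare: 0.8896/0.0833333 → 10 → k, 0.3406/0.0416667 → 8 → i; chars ki.

NK90ki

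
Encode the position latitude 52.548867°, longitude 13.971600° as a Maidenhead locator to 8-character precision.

Offset from 180°W / 90°S: lon 193.97160°, lat 142.54887°.
Field (20°×10°, letters A–R): lon ⌊193.97160/20⌋ = 9 → J; lat ⌊142.54887/10⌋ = 14 → O.
Square (2°×1°, digits 0–9): lon ⌊13.97160/2⌋ = 6; lat ⌊2.54887/1⌋ = 2.
Subsquare (5′×2.5′, letters a–x): lon ⌊1.97160/0.0833333⌋ = 23 → x; lat ⌊0.54887/0.0416667⌋ = 13 → n.
Extended square (30″×15″, digits 0–9): lon ⌊0.05493/0.00833333⌋ = 6; lat ⌊0.00720/0.00416667⌋ = 1.

JO62xn61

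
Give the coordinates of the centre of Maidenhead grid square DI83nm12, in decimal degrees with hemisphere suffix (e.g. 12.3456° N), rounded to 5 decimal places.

6.48958° S, 102.90417° W

Field D=3, I=8: +3·20° lon, +8·10° lat → SW at lon -120°, lat -10°.
Square 8, 3: +8·2° lon, +3·1° lat → SW at lon -104°, lat -7°.
Subsquare n=13, m=12: +13·0.0833333° lon, +12·0.0416667° lat → SW at lon -102.917°, lat -6.5°.
Extended square 1, 2: +1·0.00833333° lon, +2·0.00416667° lat → SW at lon -102.908°, lat -6.49167°.
Cell spans 0.00833333° lon × 0.00416667° lat. Centre is SW corner plus half of each.
latitude 6.48958° S, longitude 102.90417° W.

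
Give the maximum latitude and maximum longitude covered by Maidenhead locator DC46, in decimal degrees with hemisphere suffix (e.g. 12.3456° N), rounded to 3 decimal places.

63.000° S, 110.000° W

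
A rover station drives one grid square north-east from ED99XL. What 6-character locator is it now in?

FD09am

Longitude subsquare x = 23; +1 → 24, wraps to 0 = a, carry into square.
Longitude square 9; +1 → 10, wraps to 0, carry into field.
Longitude field E = 4; +1 → 5 = F.
Latitude subsquare l = 11; +1 → 12 = m.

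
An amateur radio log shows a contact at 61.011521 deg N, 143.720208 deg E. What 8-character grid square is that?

QP11ua62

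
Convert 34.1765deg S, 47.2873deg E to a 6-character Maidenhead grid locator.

Offset from 180°W / 90°S: lon 227.2873°, lat 55.8235°.
Field: lon ⌊227.2873/20⌋ = 11 → L; lat ⌊55.8235/10⌋ = 5 → F.
Square: lon ⌊7.2873/2⌋ = 3; lat ⌊5.8235/1⌋ = 5.
Subsquare: lon ⌊1.2873/0.0833333⌋ = 15 → p; lat ⌊0.8235/0.0416667⌋ = 19 → t.

LF35pt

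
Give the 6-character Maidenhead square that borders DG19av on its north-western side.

DG09xw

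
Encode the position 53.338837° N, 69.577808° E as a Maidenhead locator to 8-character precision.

Shift to the Maidenhead origin (180°W, 90°S): lon 249.57781, lat 143.33884.
Field: lon ⌊249.57781/20⌋ = 12 → M; lat ⌊143.33884/10⌋ = 14 → O.
Square: lon ⌊9.57781/2⌋ = 4; lat ⌊3.33884/1⌋ = 3.
Subsquare: lon ⌊1.57781/0.0833333⌋ = 18 → s; lat ⌊0.33884/0.0416667⌋ = 8 → i.
Extended square: lon ⌊0.07781/0.00833333⌋ = 9; lat ⌊0.00550/0.00416667⌋ = 1.

MO43si91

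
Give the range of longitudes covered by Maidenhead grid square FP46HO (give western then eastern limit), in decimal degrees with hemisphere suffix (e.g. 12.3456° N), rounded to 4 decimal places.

71.4167° W, 71.3333° W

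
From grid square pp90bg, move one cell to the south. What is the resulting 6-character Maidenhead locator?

PP90bf

Latitude subsquare g = 6; −1 → 5 = f.
The longitude characters are unchanged.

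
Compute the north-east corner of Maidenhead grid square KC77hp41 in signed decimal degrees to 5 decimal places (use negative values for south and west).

Field K=10, C=2: +10·20° lon, +2·10° lat → SW at lon 20°, lat -70°.
Square 7, 7: +7·2° lon, +7·1° lat → SW at lon 34°, lat -63°.
Subsquare h=7, p=15: +7·0.0833333° lon, +15·0.0416667° lat → SW at lon 34.5833°, lat -62.375°.
Extended square 4, 1: +4·0.00833333° lon, +1·0.00416667° lat → SW at lon 34.6167°, lat -62.3708°.
Cell spans 0.00833333° lon × 0.00416667° lat. NE corner is SW corner plus one full cell.
latitude -62.36667, longitude 34.62500.

-62.36667, 34.62500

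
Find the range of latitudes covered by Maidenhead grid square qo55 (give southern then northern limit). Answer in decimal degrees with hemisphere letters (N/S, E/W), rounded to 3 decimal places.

55.000° N, 56.000° N

Field Q=16, O=14: +16·20° lon, +14·10° lat → SW at lon 140°, lat 50°.
Square 5, 5: +5·2° lon, +5·1° lat → SW at lon 150°, lat 55°.
Cell spans 2° lon × 1° lat.
south 55.000° N, north 56.000° N.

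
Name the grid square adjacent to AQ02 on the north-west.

Longitude square 0; −1 → -1, wraps to 9, carry into field.
Longitude field A = 0; −1 → -1, wraps to 17 = R, wrapping around the antimeridian.
Latitude square 2; +1 → 3.

RQ93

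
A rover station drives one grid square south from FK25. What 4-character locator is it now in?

FK24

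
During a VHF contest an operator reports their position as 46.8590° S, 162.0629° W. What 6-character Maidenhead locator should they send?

Shift to the Maidenhead origin (180°W, 90°S): lon 17.9371, lat 43.1410.
Field (20°×10°, letters A–R): lon ⌊17.9371/20⌋ = 0 → A; lat ⌊43.1410/10⌋ = 4 → E.
Square (2°×1°, digits 0–9): lon ⌊17.9371/2⌋ = 8; lat ⌊3.1410/1⌋ = 3.
Subsquare (5′×2.5′, letters a–x): lon ⌊1.9371/0.0833333⌋ = 23 → x; lat ⌊0.1410/0.0416667⌋ = 3 → d.

AE83xd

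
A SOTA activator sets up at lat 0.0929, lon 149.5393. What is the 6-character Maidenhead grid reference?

QJ40sc

Add 180° to longitude and 90° to latitude: 329.5393, 90.0929.
Field: lon ⌊329.5393/20⌋ = 16 → Q; lat ⌊90.0929/10⌋ = 9 → J.
Square: lon ⌊9.5393/2⌋ = 4; lat ⌊0.0929/1⌋ = 0.
Subsquare: lon ⌊1.5393/0.0833333⌋ = 18 → s; lat ⌊0.0929/0.0416667⌋ = 2 → c.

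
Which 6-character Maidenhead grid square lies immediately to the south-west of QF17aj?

Longitude subsquare a = 0; −1 → -1, wraps to 23 = x, carry into square.
Longitude square 1; −1 → 0.
Latitude subsquare j = 9; −1 → 8 = i.

QF07xi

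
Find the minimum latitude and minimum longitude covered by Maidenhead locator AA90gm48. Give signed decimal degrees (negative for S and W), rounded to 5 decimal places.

Field A=0, A=0: +0·20° lon, +0·10° lat → SW at lon -180°, lat -90°.
Square 9, 0: +9·2° lon, +0·1° lat → SW at lon -162°, lat -90°.
Subsquare g=6, m=12: +6·0.0833333° lon, +12·0.0416667° lat → SW at lon -161.5°, lat -89.5°.
Extended square 4, 8: +4·0.00833333° lon, +8·0.00416667° lat → SW at lon -161.467°, lat -89.4667°.
latitude -89.46667, longitude -161.46667.

-89.46667, -161.46667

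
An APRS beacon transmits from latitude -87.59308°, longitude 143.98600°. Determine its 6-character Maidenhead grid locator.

QA12xj

Offset from 180°W / 90°S: lon 323.9860°, lat 2.4069°.
Field: 323.9860/20 → 16 → Q, 2.4069/10 → 0 → A; chars QA.
Square: 3.9860/2 → 1, 2.4069/1 → 2; chars 12.
Subsquare: 1.9860/0.0833333 → 23 → x, 0.4069/0.0416667 → 9 → j; chars xj.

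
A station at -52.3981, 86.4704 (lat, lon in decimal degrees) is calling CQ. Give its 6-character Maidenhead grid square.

ND37fo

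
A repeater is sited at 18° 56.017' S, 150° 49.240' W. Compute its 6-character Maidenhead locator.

BH41ob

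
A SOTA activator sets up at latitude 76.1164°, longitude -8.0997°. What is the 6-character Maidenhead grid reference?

IQ56wc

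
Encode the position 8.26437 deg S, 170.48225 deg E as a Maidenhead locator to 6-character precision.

RI51fr

Shift to the Maidenhead origin (180°W, 90°S): lon 350.4823, lat 81.7356.
Field (20°×10°, letters A–R): lon ⌊350.4823/20⌋ = 17 → R; lat ⌊81.7356/10⌋ = 8 → I.
Square (2°×1°, digits 0–9): lon ⌊10.4823/2⌋ = 5; lat ⌊1.7356/1⌋ = 1.
Subsquare (5′×2.5′, letters a–x): lon ⌊0.4823/0.0833333⌋ = 5 → f; lat ⌊0.7356/0.0416667⌋ = 17 → r.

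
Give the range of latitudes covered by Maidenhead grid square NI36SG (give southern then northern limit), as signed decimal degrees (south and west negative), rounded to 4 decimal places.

Field N=13, I=8: +13·20° lon, +8·10° lat → SW at lon 80°, lat -10°.
Square 3, 6: +3·2° lon, +6·1° lat → SW at lon 86°, lat -4°.
Subsquare s=18, g=6: +18·0.0833333° lon, +6·0.0416667° lat → SW at lon 87.5°, lat -3.75°.
Cell spans 0.0833333° lon × 0.0416667° lat.
south -3.7500, north -3.7083.

-3.7500, -3.7083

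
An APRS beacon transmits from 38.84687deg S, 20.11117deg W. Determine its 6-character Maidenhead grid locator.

HF91wd

Shift to the Maidenhead origin (180°W, 90°S): lon 159.8888, lat 51.1531.
Field: 159.8888/20 → 7 → H, 51.1531/10 → 5 → F; chars HF.
Square: 19.8888/2 → 9, 1.1531/1 → 1; chars 91.
Subsquare: 1.8888/0.0833333 → 22 → w, 0.1531/0.0416667 → 3 → d; chars wd.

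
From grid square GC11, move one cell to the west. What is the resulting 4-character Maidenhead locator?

Longitude square 1; −1 → 0.
The latitude characters are unchanged.

GC01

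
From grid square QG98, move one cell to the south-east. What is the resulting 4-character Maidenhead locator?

Longitude square 9; +1 → 10, wraps to 0, carry into field.
Longitude field Q = 16; +1 → 17 = R.
Latitude square 8; −1 → 7.

RG07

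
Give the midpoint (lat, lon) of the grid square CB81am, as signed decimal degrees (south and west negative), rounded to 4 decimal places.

Field C=2, B=1: +2·20° lon, +1·10° lat → SW at lon -140°, lat -80°.
Square 8, 1: +8·2° lon, +1·1° lat → SW at lon -124°, lat -79°.
Subsquare a=0, m=12: +0·0.0833333° lon, +12·0.0416667° lat → SW at lon -124°, lat -78.5°.
Cell spans 0.0833333° lon × 0.0416667° lat. Centre is SW corner plus half of each.
latitude -78.4792, longitude -123.9583.

-78.4792, -123.9583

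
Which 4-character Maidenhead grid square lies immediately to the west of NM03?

Longitude square 0; −1 → -1, wraps to 9, carry into field.
Longitude field N = 13; −1 → 12 = M.
The latitude characters are unchanged.

MM93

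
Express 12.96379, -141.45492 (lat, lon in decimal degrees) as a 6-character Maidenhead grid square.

Shift to the Maidenhead origin (180°W, 90°S): lon 38.5451, lat 102.9638.
Field (20°×10°, letters A–R): lon ⌊38.5451/20⌋ = 1 → B; lat ⌊102.9638/10⌋ = 10 → K.
Square (2°×1°, digits 0–9): lon ⌊18.5451/2⌋ = 9; lat ⌊2.9638/1⌋ = 2.
Subsquare (5′×2.5′, letters a–x): lon ⌊0.5451/0.0833333⌋ = 6 → g; lat ⌊0.9638/0.0416667⌋ = 23 → x.

BK92gx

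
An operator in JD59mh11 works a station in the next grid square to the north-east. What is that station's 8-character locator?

JD59mh22

Longitude extended square 1; +1 → 2.
Latitude extended square 1; +1 → 2.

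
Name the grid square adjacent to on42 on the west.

ON32

Longitude square 4; −1 → 3.
The latitude characters are unchanged.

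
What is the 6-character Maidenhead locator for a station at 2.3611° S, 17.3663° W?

II17hp

Add 180° to longitude and 90° to latitude: 162.6337, 87.6389.
Field: 162.6337/20 → 8 → I, 87.6389/10 → 8 → I; chars II.
Square: 2.6337/2 → 1, 7.6389/1 → 7; chars 17.
Subsquare: 0.6337/0.0833333 → 7 → h, 0.6389/0.0416667 → 15 → p; chars hp.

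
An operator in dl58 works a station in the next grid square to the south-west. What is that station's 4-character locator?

DL47

Longitude square 5; −1 → 4.
Latitude square 8; −1 → 7.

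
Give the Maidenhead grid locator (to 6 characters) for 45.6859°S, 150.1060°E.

QE54bh

Shift to the Maidenhead origin (180°W, 90°S): lon 330.1060, lat 44.3141.
Field: 330.1060/20 → 16 → Q, 44.3141/10 → 4 → E; chars QE.
Square: 10.1060/2 → 5, 4.3141/1 → 4; chars 54.
Subsquare: 0.1060/0.0833333 → 1 → b, 0.3141/0.0416667 → 7 → h; chars bh.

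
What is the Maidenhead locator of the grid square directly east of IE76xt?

Longitude subsquare x = 23; +1 → 24, wraps to 0 = a, carry into square.
Longitude square 7; +1 → 8.
The latitude characters are unchanged.

IE86at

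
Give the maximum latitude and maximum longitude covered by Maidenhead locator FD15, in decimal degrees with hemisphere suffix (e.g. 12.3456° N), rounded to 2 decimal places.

54.00° S, 76.00° W

Field F=5, D=3: +5·20° lon, +3·10° lat → SW at lon -80°, lat -60°.
Square 1, 5: +1·2° lon, +5·1° lat → SW at lon -78°, lat -55°.
Cell spans 2° lon × 1° lat. NE corner is SW corner plus one full cell.
latitude 54.00° S, longitude 76.00° W.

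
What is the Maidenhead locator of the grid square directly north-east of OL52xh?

OL62ai

Longitude subsquare x = 23; +1 → 24, wraps to 0 = a, carry into square.
Longitude square 5; +1 → 6.
Latitude subsquare h = 7; +1 → 8 = i.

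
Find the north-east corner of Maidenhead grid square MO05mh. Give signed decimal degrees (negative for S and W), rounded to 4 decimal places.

Field M=12, O=14: +12·20° lon, +14·10° lat → SW at lon 60°, lat 50°.
Square 0, 5: +0·2° lon, +5·1° lat → SW at lon 60°, lat 55°.
Subsquare m=12, h=7: +12·0.0833333° lon, +7·0.0416667° lat → SW at lon 61°, lat 55.2917°.
Cell spans 0.0833333° lon × 0.0416667° lat. NE corner is SW corner plus one full cell.
latitude 55.3333, longitude 61.0833.

55.3333, 61.0833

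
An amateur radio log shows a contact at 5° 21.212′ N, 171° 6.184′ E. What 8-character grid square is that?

RJ55ni24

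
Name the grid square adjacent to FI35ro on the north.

Latitude subsquare o = 14; +1 → 15 = p.
The longitude characters are unchanged.

FI35rp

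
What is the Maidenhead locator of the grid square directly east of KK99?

Longitude square 9; +1 → 10, wraps to 0, carry into field.
Longitude field K = 10; +1 → 11 = L.
The latitude characters are unchanged.

LK09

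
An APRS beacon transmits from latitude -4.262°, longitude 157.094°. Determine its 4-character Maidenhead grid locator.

QI85

Add 180° to longitude and 90° to latitude: 337.09, 85.74.
Field: lon ⌊337.09/20⌋ = 16 → Q; lat ⌊85.74/10⌋ = 8 → I.
Square: lon ⌊17.09/2⌋ = 8; lat ⌊5.74/1⌋ = 5.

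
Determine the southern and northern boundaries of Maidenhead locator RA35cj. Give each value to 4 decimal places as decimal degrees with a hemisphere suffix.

84.6250° S, 84.5833° S

Field R=17, A=0: +17·20° lon, +0·10° lat → SW at lon 160°, lat -90°.
Square 3, 5: +3·2° lon, +5·1° lat → SW at lon 166°, lat -85°.
Subsquare c=2, j=9: +2·0.0833333° lon, +9·0.0416667° lat → SW at lon 166.167°, lat -84.625°.
Cell spans 0.0833333° lon × 0.0416667° lat.
south 84.6250° S, north 84.5833° S.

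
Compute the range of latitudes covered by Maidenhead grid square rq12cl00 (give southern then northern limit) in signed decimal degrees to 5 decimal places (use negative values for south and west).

72.45833, 72.46250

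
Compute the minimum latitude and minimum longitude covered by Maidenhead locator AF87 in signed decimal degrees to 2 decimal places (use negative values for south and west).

Field A=0, F=5: +0·20° lon, +5·10° lat → SW at lon -180°, lat -40°.
Square 8, 7: +8·2° lon, +7·1° lat → SW at lon -164°, lat -33°.
latitude -33.00, longitude -164.00.

-33.00, -164.00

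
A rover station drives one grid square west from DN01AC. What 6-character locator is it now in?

Longitude subsquare a = 0; −1 → -1, wraps to 23 = x, carry into square.
Longitude square 0; −1 → -1, wraps to 9, carry into field.
Longitude field D = 3; −1 → 2 = C.
The latitude characters are unchanged.

CN91xc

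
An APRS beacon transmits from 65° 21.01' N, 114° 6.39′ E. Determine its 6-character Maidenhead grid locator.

Add 180° to longitude and 90° to latitude: 294.1065, 155.3502.
Field (20°×10°, letters A–R): 294.1065/20 → 14 → O, 155.3502/10 → 15 → P; chars OP.
Square (2°×1°, digits 0–9): 14.1065/2 → 7, 5.3502/1 → 5; chars 75.
Subsquare (5′×2.5′, letters a–x): 0.1065/0.0833333 → 1 → b, 0.3502/0.0416667 → 8 → i; chars bi.

OP75bi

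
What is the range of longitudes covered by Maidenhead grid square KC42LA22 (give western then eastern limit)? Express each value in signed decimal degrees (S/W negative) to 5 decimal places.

28.93333, 28.94167

Field K=10, C=2: +10·20° lon, +2·10° lat → SW at lon 20°, lat -70°.
Square 4, 2: +4·2° lon, +2·1° lat → SW at lon 28°, lat -68°.
Subsquare l=11, a=0: +11·0.0833333° lon, +0·0.0416667° lat → SW at lon 28.9167°, lat -68°.
Extended square 2, 2: +2·0.00833333° lon, +2·0.00416667° lat → SW at lon 28.9333°, lat -67.9917°.
Cell spans 0.00833333° lon × 0.00416667° lat.
west 28.93333, east 28.94167.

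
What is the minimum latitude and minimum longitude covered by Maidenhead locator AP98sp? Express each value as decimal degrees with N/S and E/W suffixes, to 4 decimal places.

Field A=0, P=15: +0·20° lon, +15·10° lat → SW at lon -180°, lat 60°.
Square 9, 8: +9·2° lon, +8·1° lat → SW at lon -162°, lat 68°.
Subsquare s=18, p=15: +18·0.0833333° lon, +15·0.0416667° lat → SW at lon -160.5°, lat 68.625°.
latitude 68.6250° N, longitude 160.5000° W.

68.6250° N, 160.5000° W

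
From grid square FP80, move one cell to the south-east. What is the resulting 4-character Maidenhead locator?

FO99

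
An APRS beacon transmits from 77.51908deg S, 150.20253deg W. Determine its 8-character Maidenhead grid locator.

BB42vl55

Add 180° to longitude and 90° to latitude: 29.79747, 12.48092.
Field: lon ⌊29.79747/20⌋ = 1 → B; lat ⌊12.48092/10⌋ = 1 → B.
Square: lon ⌊9.79747/2⌋ = 4; lat ⌊2.48092/1⌋ = 2.
Subsquare: lon ⌊1.79747/0.0833333⌋ = 21 → v; lat ⌊0.48092/0.0416667⌋ = 11 → l.
Extended square: lon ⌊0.04747/0.00833333⌋ = 5; lat ⌊0.02259/0.00416667⌋ = 5.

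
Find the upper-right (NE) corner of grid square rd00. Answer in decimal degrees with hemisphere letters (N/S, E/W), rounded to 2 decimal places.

Field R=17, D=3: +17·20° lon, +3·10° lat → SW at lon 160°, lat -60°.
Square 0, 0: +0·2° lon, +0·1° lat → SW at lon 160°, lat -60°.
Cell spans 2° lon × 1° lat. NE corner is SW corner plus one full cell.
latitude 59.00° S, longitude 162.00° E.

59.00° S, 162.00° E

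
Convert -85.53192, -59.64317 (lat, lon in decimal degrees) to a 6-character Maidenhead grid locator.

Shift to the Maidenhead origin (180°W, 90°S): lon 120.3568, lat 4.4681.
Field: 120.3568/20 → 6 → G, 4.4681/10 → 0 → A; chars GA.
Square: 0.3568/2 → 0, 4.4681/1 → 4; chars 04.
Subsquare: 0.3568/0.0833333 → 4 → e, 0.4681/0.0416667 → 11 → l; chars el.

GA04el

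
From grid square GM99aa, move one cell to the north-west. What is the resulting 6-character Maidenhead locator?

GM89xb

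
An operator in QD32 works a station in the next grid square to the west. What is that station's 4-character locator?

QD22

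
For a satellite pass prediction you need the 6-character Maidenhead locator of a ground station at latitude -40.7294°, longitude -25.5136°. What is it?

Shift to the Maidenhead origin (180°W, 90°S): lon 154.4864, lat 49.2706.
Field: lon ⌊154.4864/20⌋ = 7 → H; lat ⌊49.2706/10⌋ = 4 → E.
Square: lon ⌊14.4864/2⌋ = 7; lat ⌊9.2706/1⌋ = 9.
Subsquare: lon ⌊0.4864/0.0833333⌋ = 5 → f; lat ⌊0.2706/0.0416667⌋ = 6 → g.

HE79fg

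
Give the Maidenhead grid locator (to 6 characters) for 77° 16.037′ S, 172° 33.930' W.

AB32rr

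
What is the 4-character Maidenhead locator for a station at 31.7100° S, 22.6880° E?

KF18

Offset from 180°W / 90°S: lon 202.69°, lat 58.29°.
Field (20°×10°, letters A–R): 202.69/20 → 10 → K, 58.29/10 → 5 → F; chars KF.
Square (2°×1°, digits 0–9): 2.69/2 → 1, 8.29/1 → 8; chars 18.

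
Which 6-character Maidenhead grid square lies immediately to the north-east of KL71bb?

Longitude subsquare b = 1; +1 → 2 = c.
Latitude subsquare b = 1; +1 → 2 = c.

KL71cc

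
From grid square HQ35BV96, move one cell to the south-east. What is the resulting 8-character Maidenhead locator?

HQ35cv05

Longitude extended square 9; +1 → 10, wraps to 0, carry into subsquare.
Longitude subsquare b = 1; +1 → 2 = c.
Latitude extended square 6; −1 → 5.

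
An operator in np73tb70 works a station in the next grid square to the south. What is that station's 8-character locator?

Latitude extended square 0; −1 → -1, wraps to 9, carry into subsquare.
Latitude subsquare b = 1; −1 → 0 = a.
The longitude characters are unchanged.

NP73ta79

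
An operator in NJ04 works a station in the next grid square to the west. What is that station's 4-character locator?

MJ94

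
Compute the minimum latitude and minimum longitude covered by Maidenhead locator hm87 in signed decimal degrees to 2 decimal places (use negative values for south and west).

37.00, -24.00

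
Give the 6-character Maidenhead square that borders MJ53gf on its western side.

Longitude subsquare g = 6; −1 → 5 = f.
The latitude characters are unchanged.

MJ53ff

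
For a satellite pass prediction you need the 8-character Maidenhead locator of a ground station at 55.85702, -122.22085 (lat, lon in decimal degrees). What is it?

CO85vu35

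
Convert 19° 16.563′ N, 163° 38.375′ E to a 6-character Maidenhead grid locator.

RK19tg

Shift to the Maidenhead origin (180°W, 90°S): lon 343.6396, lat 109.2760.
Field: 343.6396/20 → 17 → R, 109.2760/10 → 10 → K; chars RK.
Square: 3.6396/2 → 1, 9.2760/1 → 9; chars 19.
Subsquare: 1.6396/0.0833333 → 19 → t, 0.2760/0.0416667 → 6 → g; chars tg.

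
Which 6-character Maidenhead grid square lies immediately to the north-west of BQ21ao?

BQ11xp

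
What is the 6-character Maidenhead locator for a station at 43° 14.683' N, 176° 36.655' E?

RN83hf

Shift to the Maidenhead origin (180°W, 90°S): lon 356.6109, lat 133.2447.
Field (20°×10°, letters A–R): 356.6109/20 → 17 → R, 133.2447/10 → 13 → N; chars RN.
Square (2°×1°, digits 0–9): 16.6109/2 → 8, 3.2447/1 → 3; chars 83.
Subsquare (5′×2.5′, letters a–x): 0.6109/0.0833333 → 7 → h, 0.2447/0.0416667 → 5 → f; chars hf.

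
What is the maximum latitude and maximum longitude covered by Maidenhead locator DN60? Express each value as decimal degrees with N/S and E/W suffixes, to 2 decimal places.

Field D=3, N=13: +3·20° lon, +13·10° lat → SW at lon -120°, lat 40°.
Square 6, 0: +6·2° lon, +0·1° lat → SW at lon -108°, lat 40°.
Cell spans 2° lon × 1° lat. NE corner is SW corner plus one full cell.
latitude 41.00° N, longitude 106.00° W.

41.00° N, 106.00° W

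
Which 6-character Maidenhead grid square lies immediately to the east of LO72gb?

Longitude subsquare g = 6; +1 → 7 = h.
The latitude characters are unchanged.

LO72hb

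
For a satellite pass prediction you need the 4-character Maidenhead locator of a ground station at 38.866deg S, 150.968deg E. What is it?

Offset from 180°W / 90°S: lon 330.97°, lat 51.13°.
Field: 330.97/20 → 16 → Q, 51.13/10 → 5 → F; chars QF.
Square: 10.97/2 → 5, 1.13/1 → 1; chars 51.

QF51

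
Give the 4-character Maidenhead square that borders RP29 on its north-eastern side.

RQ30

Longitude square 2; +1 → 3.
Latitude square 9; +1 → 10, wraps to 0, carry into field.
Latitude field P = 15; +1 → 16 = Q.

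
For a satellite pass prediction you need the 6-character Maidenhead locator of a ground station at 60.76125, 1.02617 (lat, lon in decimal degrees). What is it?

Offset from 180°W / 90°S: lon 181.0262°, lat 150.7612°.
Field: 181.0262/20 → 9 → J, 150.7612/10 → 15 → P; chars JP.
Square: 1.0262/2 → 0, 0.7612/1 → 0; chars 00.
Subsquare: 1.0262/0.0833333 → 12 → m, 0.7612/0.0416667 → 18 → s; chars ms.

JP00ms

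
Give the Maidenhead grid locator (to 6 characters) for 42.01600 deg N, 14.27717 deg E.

JN72da

Add 180° to longitude and 90° to latitude: 194.2772, 132.0160.
Field (20°×10°, letters A–R): 194.2772/20 → 9 → J, 132.0160/10 → 13 → N; chars JN.
Square (2°×1°, digits 0–9): 14.2772/2 → 7, 2.0160/1 → 2; chars 72.
Subsquare (5′×2.5′, letters a–x): 0.2772/0.0833333 → 3 → d, 0.0160/0.0416667 → 0 → a; chars da.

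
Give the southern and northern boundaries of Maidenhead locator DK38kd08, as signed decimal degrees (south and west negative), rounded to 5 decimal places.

Field D=3, K=10: +3·20° lon, +10·10° lat → SW at lon -120°, lat 10°.
Square 3, 8: +3·2° lon, +8·1° lat → SW at lon -114°, lat 18°.
Subsquare k=10, d=3: +10·0.0833333° lon, +3·0.0416667° lat → SW at lon -113.167°, lat 18.125°.
Extended square 0, 8: +0·0.00833333° lon, +8·0.00416667° lat → SW at lon -113.167°, lat 18.1583°.
Cell spans 0.00833333° lon × 0.00416667° lat.
south 18.15833, north 18.16250.

18.15833, 18.16250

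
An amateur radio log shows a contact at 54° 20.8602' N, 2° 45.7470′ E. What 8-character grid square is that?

JO14ji13

Offset from 180°W / 90°S: lon 182.76245°, lat 144.34767°.
Field: lon ⌊182.76245/20⌋ = 9 → J; lat ⌊144.34767/10⌋ = 14 → O.
Square: lon ⌊2.76245/2⌋ = 1; lat ⌊4.34767/1⌋ = 4.
Subsquare: lon ⌊0.76245/0.0833333⌋ = 9 → j; lat ⌊0.34767/0.0416667⌋ = 8 → i.
Extended square: lon ⌊0.01245/0.00833333⌋ = 1; lat ⌊0.01434/0.00416667⌋ = 3.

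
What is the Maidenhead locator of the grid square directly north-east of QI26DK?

QI26el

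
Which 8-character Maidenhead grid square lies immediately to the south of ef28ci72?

Latitude extended square 2; −1 → 1.
The longitude characters are unchanged.

EF28ci71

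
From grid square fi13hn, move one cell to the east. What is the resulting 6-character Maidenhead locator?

FI13in

Longitude subsquare h = 7; +1 → 8 = i.
The latitude characters are unchanged.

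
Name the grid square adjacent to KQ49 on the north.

KR40

Latitude square 9; +1 → 10, wraps to 0, carry into field.
Latitude field Q = 16; +1 → 17 = R.
The longitude characters are unchanged.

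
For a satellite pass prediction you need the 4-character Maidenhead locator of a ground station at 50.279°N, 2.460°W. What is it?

Add 180° to longitude and 90° to latitude: 177.54, 140.28.
Field (20°×10°, letters A–R): 177.54/20 → 8 → I, 140.28/10 → 14 → O; chars IO.
Square (2°×1°, digits 0–9): 17.54/2 → 8, 0.28/1 → 0; chars 80.

IO80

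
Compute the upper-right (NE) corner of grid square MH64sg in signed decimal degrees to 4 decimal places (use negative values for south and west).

-15.7083, 73.5833

Field M=12, H=7: +12·20° lon, +7·10° lat → SW at lon 60°, lat -20°.
Square 6, 4: +6·2° lon, +4·1° lat → SW at lon 72°, lat -16°.
Subsquare s=18, g=6: +18·0.0833333° lon, +6·0.0416667° lat → SW at lon 73.5°, lat -15.75°.
Cell spans 0.0833333° lon × 0.0416667° lat. NE corner is SW corner plus one full cell.
latitude -15.7083, longitude 73.5833.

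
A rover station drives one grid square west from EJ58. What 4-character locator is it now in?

Longitude square 5; −1 → 4.
The latitude characters are unchanged.

EJ48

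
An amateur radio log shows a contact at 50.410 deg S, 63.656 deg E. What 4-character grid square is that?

Shift to the Maidenhead origin (180°W, 90°S): lon 243.66, lat 39.59.
Field: lon ⌊243.66/20⌋ = 12 → M; lat ⌊39.59/10⌋ = 3 → D.
Square: lon ⌊3.66/2⌋ = 1; lat ⌊9.59/1⌋ = 9.

MD19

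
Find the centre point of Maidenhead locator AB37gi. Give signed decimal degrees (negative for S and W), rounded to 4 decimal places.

Field A=0, B=1: +0·20° lon, +1·10° lat → SW at lon -180°, lat -80°.
Square 3, 7: +3·2° lon, +7·1° lat → SW at lon -174°, lat -73°.
Subsquare g=6, i=8: +6·0.0833333° lon, +8·0.0416667° lat → SW at lon -173.5°, lat -72.6667°.
Cell spans 0.0833333° lon × 0.0416667° lat. Centre is SW corner plus half of each.
latitude -72.6458, longitude -173.4583.

-72.6458, -173.4583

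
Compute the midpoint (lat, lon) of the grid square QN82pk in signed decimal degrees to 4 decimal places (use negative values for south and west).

42.4375, 157.2917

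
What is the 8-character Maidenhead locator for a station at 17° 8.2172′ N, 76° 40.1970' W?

Shift to the Maidenhead origin (180°W, 90°S): lon 103.33005, lat 107.13695.
Field: lon ⌊103.33005/20⌋ = 5 → F; lat ⌊107.13695/10⌋ = 10 → K.
Square: lon ⌊3.33005/2⌋ = 1; lat ⌊7.13695/1⌋ = 7.
Subsquare: lon ⌊1.33005/0.0833333⌋ = 15 → p; lat ⌊0.13695/0.0416667⌋ = 3 → d.
Extended square: lon ⌊0.08005/0.00833333⌋ = 9; lat ⌊0.01195/0.00416667⌋ = 2.

FK17pd92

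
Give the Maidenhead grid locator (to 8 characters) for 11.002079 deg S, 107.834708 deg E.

OH38wx09

Shift to the Maidenhead origin (180°W, 90°S): lon 287.83471, lat 78.99792.
Field: lon ⌊287.83471/20⌋ = 14 → O; lat ⌊78.99792/10⌋ = 7 → H.
Square: lon ⌊7.83471/2⌋ = 3; lat ⌊8.99792/1⌋ = 8.
Subsquare: lon ⌊1.83471/0.0833333⌋ = 22 → w; lat ⌊0.99792/0.0416667⌋ = 23 → x.
Extended square: lon ⌊0.00137/0.00833333⌋ = 0; lat ⌊0.03959/0.00416667⌋ = 9.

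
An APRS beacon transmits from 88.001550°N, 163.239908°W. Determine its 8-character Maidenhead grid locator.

Add 180° to longitude and 90° to latitude: 16.76009, 178.00155.
Field: lon ⌊16.76009/20⌋ = 0 → A; lat ⌊178.00155/10⌋ = 17 → R.
Square: lon ⌊16.76009/2⌋ = 8; lat ⌊8.00155/1⌋ = 8.
Subsquare: lon ⌊0.76009/0.0833333⌋ = 9 → j; lat ⌊0.00155/0.0416667⌋ = 0 → a.
Extended square: lon ⌊0.01009/0.00833333⌋ = 1; lat ⌊0.00155/0.00416667⌋ = 0.

AR88ja10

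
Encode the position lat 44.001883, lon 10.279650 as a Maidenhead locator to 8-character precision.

Offset from 180°W / 90°S: lon 190.27965°, lat 134.00188°.
Field (20°×10°, letters A–R): lon ⌊190.27965/20⌋ = 9 → J; lat ⌊134.00188/10⌋ = 13 → N.
Square (2°×1°, digits 0–9): lon ⌊10.27965/2⌋ = 5; lat ⌊4.00188/1⌋ = 4.
Subsquare (5′×2.5′, letters a–x): lon ⌊0.27965/0.0833333⌋ = 3 → d; lat ⌊0.00188/0.0416667⌋ = 0 → a.
Extended square (30″×15″, digits 0–9): lon ⌊0.02965/0.00833333⌋ = 3; lat ⌊0.00188/0.00416667⌋ = 0.

JN54da30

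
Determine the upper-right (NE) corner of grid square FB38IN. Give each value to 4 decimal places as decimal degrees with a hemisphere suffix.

Field F=5, B=1: +5·20° lon, +1·10° lat → SW at lon -80°, lat -80°.
Square 3, 8: +3·2° lon, +8·1° lat → SW at lon -74°, lat -72°.
Subsquare i=8, n=13: +8·0.0833333° lon, +13·0.0416667° lat → SW at lon -73.3333°, lat -71.4583°.
Cell spans 0.0833333° lon × 0.0416667° lat. NE corner is SW corner plus one full cell.
latitude 71.4167° S, longitude 73.2500° W.

71.4167° S, 73.2500° W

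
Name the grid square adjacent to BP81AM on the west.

Longitude subsquare a = 0; −1 → -1, wraps to 23 = x, carry into square.
Longitude square 8; −1 → 7.
The latitude characters are unchanged.

BP71xm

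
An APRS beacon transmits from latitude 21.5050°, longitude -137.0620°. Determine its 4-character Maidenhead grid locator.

CL11

Shift to the Maidenhead origin (180°W, 90°S): lon 42.94, lat 111.50.
Field (20°×10°, letters A–R): lon ⌊42.94/20⌋ = 2 → C; lat ⌊111.50/10⌋ = 11 → L.
Square (2°×1°, digits 0–9): lon ⌊2.94/2⌋ = 1; lat ⌊1.50/1⌋ = 1.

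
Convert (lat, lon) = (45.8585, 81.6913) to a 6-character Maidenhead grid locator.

NN05uu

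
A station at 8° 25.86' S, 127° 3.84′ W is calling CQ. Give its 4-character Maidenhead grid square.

CI61

Shift to the Maidenhead origin (180°W, 90°S): lon 52.94, lat 81.57.
Field: lon ⌊52.94/20⌋ = 2 → C; lat ⌊81.57/10⌋ = 8 → I.
Square: lon ⌊12.94/2⌋ = 6; lat ⌊1.57/1⌋ = 1.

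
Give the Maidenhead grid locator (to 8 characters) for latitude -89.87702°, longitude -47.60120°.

GA60ec79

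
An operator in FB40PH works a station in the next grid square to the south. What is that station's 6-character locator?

Latitude subsquare h = 7; −1 → 6 = g.
The longitude characters are unchanged.

FB40pg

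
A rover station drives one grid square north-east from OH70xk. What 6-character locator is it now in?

OH80al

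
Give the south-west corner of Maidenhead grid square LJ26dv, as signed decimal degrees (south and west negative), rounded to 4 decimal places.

6.8750, 44.2500

Field L=11, J=9: +11·20° lon, +9·10° lat → SW at lon 40°, lat 0°.
Square 2, 6: +2·2° lon, +6·1° lat → SW at lon 44°, lat 6°.
Subsquare d=3, v=21: +3·0.0833333° lon, +21·0.0416667° lat → SW at lon 44.25°, lat 6.875°.
latitude 6.8750, longitude 44.2500.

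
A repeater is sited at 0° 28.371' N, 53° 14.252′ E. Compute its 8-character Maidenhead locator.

LJ60ol83

Offset from 180°W / 90°S: lon 233.23753°, lat 90.47285°.
Field: lon ⌊233.23753/20⌋ = 11 → L; lat ⌊90.47285/10⌋ = 9 → J.
Square: lon ⌊13.23753/2⌋ = 6; lat ⌊0.47285/1⌋ = 0.
Subsquare: lon ⌊1.23753/0.0833333⌋ = 14 → o; lat ⌊0.47285/0.0416667⌋ = 11 → l.
Extended square: lon ⌊0.07087/0.00833333⌋ = 8; lat ⌊0.01452/0.00416667⌋ = 3.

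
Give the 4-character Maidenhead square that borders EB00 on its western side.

DB90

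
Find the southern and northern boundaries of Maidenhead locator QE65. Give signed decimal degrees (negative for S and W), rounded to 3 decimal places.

-45.000, -44.000

Field Q=16, E=4: +16·20° lon, +4·10° lat → SW at lon 140°, lat -50°.
Square 6, 5: +6·2° lon, +5·1° lat → SW at lon 152°, lat -45°.
Cell spans 2° lon × 1° lat.
south -45.000, north -44.000.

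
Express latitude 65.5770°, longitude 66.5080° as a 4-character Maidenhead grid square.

MP35

Shift to the Maidenhead origin (180°W, 90°S): lon 246.51, lat 155.58.
Field: 246.51/20 → 12 → M, 155.58/10 → 15 → P; chars MP.
Square: 6.51/2 → 3, 5.58/1 → 5; chars 35.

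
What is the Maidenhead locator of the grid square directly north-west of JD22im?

Longitude subsquare i = 8; −1 → 7 = h.
Latitude subsquare m = 12; +1 → 13 = n.

JD22hn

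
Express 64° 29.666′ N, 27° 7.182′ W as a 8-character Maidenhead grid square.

HP64kl58

Add 180° to longitude and 90° to latitude: 152.88030, 154.49443.
Field: 152.88030/20 → 7 → H, 154.49443/10 → 15 → P; chars HP.
Square: 12.88030/2 → 6, 4.49443/1 → 4; chars 64.
Subsquare: 0.88030/0.0833333 → 10 → k, 0.49443/0.0416667 → 11 → l; chars kl.
Extended square: 0.04697/0.00833333 → 5, 0.03610/0.00416667 → 8; chars 58.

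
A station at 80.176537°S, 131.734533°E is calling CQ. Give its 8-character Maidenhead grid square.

Shift to the Maidenhead origin (180°W, 90°S): lon 311.73453, lat 9.82346.
Field: lon ⌊311.73453/20⌋ = 15 → P; lat ⌊9.82346/10⌋ = 0 → A.
Square: lon ⌊11.73453/2⌋ = 5; lat ⌊9.82346/1⌋ = 9.
Subsquare: lon ⌊1.73453/0.0833333⌋ = 20 → u; lat ⌊0.82346/0.0416667⌋ = 19 → t.
Extended square: lon ⌊0.06787/0.00833333⌋ = 8; lat ⌊0.03180/0.00416667⌋ = 7.

PA59ut87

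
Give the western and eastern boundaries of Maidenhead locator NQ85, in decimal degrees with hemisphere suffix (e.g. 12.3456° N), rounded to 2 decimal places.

96.00° E, 98.00° E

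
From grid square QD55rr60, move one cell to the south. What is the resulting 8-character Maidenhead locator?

QD55rq69

Latitude extended square 0; −1 → -1, wraps to 9, carry into subsquare.
Latitude subsquare r = 17; −1 → 16 = q.
The longitude characters are unchanged.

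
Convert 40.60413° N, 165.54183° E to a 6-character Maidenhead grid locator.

Add 180° to longitude and 90° to latitude: 345.5418, 130.6041.
Field (20°×10°, letters A–R): 345.5418/20 → 17 → R, 130.6041/10 → 13 → N; chars RN.
Square (2°×1°, digits 0–9): 5.5418/2 → 2, 0.6041/1 → 0; chars 20.
Subsquare (5′×2.5′, letters a–x): 1.5418/0.0833333 → 18 → s, 0.6041/0.0416667 → 14 → o; chars so.

RN20so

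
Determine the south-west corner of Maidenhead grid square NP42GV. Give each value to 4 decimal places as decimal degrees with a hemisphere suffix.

62.8750° N, 88.5000° E

Field N=13, P=15: +13·20° lon, +15·10° lat → SW at lon 80°, lat 60°.
Square 4, 2: +4·2° lon, +2·1° lat → SW at lon 88°, lat 62°.
Subsquare g=6, v=21: +6·0.0833333° lon, +21·0.0416667° lat → SW at lon 88.5°, lat 62.875°.
latitude 62.8750° N, longitude 88.5000° E.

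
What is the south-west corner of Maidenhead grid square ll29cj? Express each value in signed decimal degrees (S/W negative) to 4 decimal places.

29.3750, 44.1667

Field L=11, L=11: +11·20° lon, +11·10° lat → SW at lon 40°, lat 20°.
Square 2, 9: +2·2° lon, +9·1° lat → SW at lon 44°, lat 29°.
Subsquare c=2, j=9: +2·0.0833333° lon, +9·0.0416667° lat → SW at lon 44.1667°, lat 29.375°.
latitude 29.3750, longitude 44.1667.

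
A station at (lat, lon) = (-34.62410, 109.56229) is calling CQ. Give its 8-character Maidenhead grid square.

OF45sj70

Add 180° to longitude and 90° to latitude: 289.56229, 55.37590.
Field: lon ⌊289.56229/20⌋ = 14 → O; lat ⌊55.37590/10⌋ = 5 → F.
Square: lon ⌊9.56229/2⌋ = 4; lat ⌊5.37590/1⌋ = 5.
Subsquare: lon ⌊1.56229/0.0833333⌋ = 18 → s; lat ⌊0.37590/0.0416667⌋ = 9 → j.
Extended square: lon ⌊0.06229/0.00833333⌋ = 7; lat ⌊0.00090/0.00416667⌋ = 0.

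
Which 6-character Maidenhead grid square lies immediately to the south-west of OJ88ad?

OJ78xc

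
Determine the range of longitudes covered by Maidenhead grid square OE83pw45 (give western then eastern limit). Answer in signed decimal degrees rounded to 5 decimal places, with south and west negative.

Field O=14, E=4: +14·20° lon, +4·10° lat → SW at lon 100°, lat -50°.
Square 8, 3: +8·2° lon, +3·1° lat → SW at lon 116°, lat -47°.
Subsquare p=15, w=22: +15·0.0833333° lon, +22·0.0416667° lat → SW at lon 117.25°, lat -46.0833°.
Extended square 4, 5: +4·0.00833333° lon, +5·0.00416667° lat → SW at lon 117.283°, lat -46.0625°.
Cell spans 0.00833333° lon × 0.00416667° lat.
west 117.28333, east 117.29167.

117.28333, 117.29167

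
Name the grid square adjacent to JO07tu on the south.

JO07tt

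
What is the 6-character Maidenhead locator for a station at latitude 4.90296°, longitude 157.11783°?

Shift to the Maidenhead origin (180°W, 90°S): lon 337.1178, lat 94.9030.
Field: 337.1178/20 → 16 → Q, 94.9030/10 → 9 → J; chars QJ.
Square: 17.1178/2 → 8, 4.9030/1 → 4; chars 84.
Subsquare: 1.1178/0.0833333 → 13 → n, 0.9030/0.0416667 → 21 → v; chars nv.

QJ84nv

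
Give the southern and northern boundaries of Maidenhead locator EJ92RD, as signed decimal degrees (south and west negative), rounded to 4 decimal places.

2.1250, 2.1667

Field E=4, J=9: +4·20° lon, +9·10° lat → SW at lon -100°, lat 0°.
Square 9, 2: +9·2° lon, +2·1° lat → SW at lon -82°, lat 2°.
Subsquare r=17, d=3: +17·0.0833333° lon, +3·0.0416667° lat → SW at lon -80.5833°, lat 2.125°.
Cell spans 0.0833333° lon × 0.0416667° lat.
south 2.1250, north 2.1667.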